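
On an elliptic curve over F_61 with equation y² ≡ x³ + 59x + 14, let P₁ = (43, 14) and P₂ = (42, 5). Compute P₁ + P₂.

(43, 14) + (42, 5). λ = (5 - 14)/(42 - 43) ≡ 52/60 mod 61. 60⁻¹ ≡ 60 (mod 61), so λ ≡ 9.
  x = λ² - 43 - 42 = 81 - 85 ≡ 57; y = λ·(43 - 57) - 14 ≡ 43. → (57, 43)

(57, 43)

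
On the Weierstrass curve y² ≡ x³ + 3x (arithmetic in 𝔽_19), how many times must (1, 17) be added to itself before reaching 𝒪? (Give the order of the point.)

5

2P: tangent at (1, 17): λ = (3·1² + 3)/(2·17) ≡ 6/15. 15⁻¹ ≡ 14 (mod 19), so λ ≡ 6·14 ≡ 8.
  x = λ² - 1 - 1 = 64 - 2 ≡ 5; y = λ·(1 - 5) - 17 ≡ 8. → (5, 8)
3P: (5, 8) + (1, 17). λ = (17 - 8)/(1 - 5) ≡ 9/15 mod 19. 15⁻¹ ≡ 14 (mod 19), so λ ≡ 12.
  x = λ² - 5 - 1 = 144 - 6 ≡ 5; y = λ·(5 - 5) - 8 ≡ 11. → (5, 11)
4P: (5, 11) + (1, 17). λ = (17 - 11)/(1 - 5) ≡ 6/15 mod 19. 15⁻¹ ≡ 14 (mod 19), so λ ≡ 8.
  x = λ² - 5 - 1 = 64 - 6 ≡ 1; y = λ·(5 - 1) - 11 ≡ 2. → (1, 2)
5P: (1, 2) + (1, 17): same x and y₁ ≡ -y₂, so the sum is 𝒪.
5P = 𝒪, so the order is 5.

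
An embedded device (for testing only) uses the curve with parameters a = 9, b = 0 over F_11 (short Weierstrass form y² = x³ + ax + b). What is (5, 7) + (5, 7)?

(4, 10)

tangent at (5, 7): λ = (3·5² + 9)/(2·7) ≡ 7/3. 3⁻¹ ≡ 4 (mod 11) since 3·4 = 12 ≡ 1, so λ ≡ 7·4 ≡ 6.
  x = λ² - 5 - 5 = 36 - 10 ≡ 4; y = λ·(5 - 4) - 7 ≡ 10. → (4, 10)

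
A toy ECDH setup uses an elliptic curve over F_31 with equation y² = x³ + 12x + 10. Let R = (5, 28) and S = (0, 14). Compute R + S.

(14, 15)

(5, 28) + (0, 14). λ = (14 - 28)/(0 - 5) ≡ 17/26 mod 31. 26⁻¹ ≡ 6 (mod 31), so λ ≡ 9.
  x = λ² - 5 - 0 = 81 - 5 ≡ 14; y = λ·(5 - 14) - 28 ≡ 15. → (14, 15)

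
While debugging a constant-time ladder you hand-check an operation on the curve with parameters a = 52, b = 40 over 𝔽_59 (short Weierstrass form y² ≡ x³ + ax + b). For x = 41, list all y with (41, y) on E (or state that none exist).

x³ + 52x + 40 = 71093 ≡ 57 (mod 59).
Square roots of 57 mod 59: 23 and 36 (since 23² = 529 ≡ 57).

23, 36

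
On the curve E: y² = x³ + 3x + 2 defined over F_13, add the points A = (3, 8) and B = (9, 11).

(11, 1)

(3, 8) + (9, 11). λ = (11 - 8)/(9 - 3) ≡ 3/6 mod 13. 6⁻¹ ≡ 11 (mod 13) since 6·11 = 66 ≡ 1, so λ ≡ 7.
  x = λ² - 3 - 9 = 49 - 12 ≡ 11; y = λ·(3 - 11) - 8 ≡ 1. → (11, 1)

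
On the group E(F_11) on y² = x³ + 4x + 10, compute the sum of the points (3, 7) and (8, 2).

(1, 2)

(3, 7) + (8, 2). λ = (2 - 7)/(8 - 3) ≡ 6/5 mod 11. 5⁻¹ ≡ 9 (mod 11) since 5·9 = 45 ≡ 1, so λ ≡ 10.
  x = λ² - 3 - 8 = 100 - 11 ≡ 1; y = λ·(3 - 1) - 7 ≡ 2. → (1, 2)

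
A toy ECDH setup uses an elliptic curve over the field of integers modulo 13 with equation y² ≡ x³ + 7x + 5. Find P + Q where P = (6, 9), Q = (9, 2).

(6, 9) + (9, 2). λ = (2 - 9)/(9 - 6) ≡ 6/3 mod 13. 3⁻¹ ≡ 9 (mod 13) since 3·9 = 27 ≡ 1, so λ ≡ 2.
  x = λ² - 6 - 9 = 4 - 15 ≡ 2; y = λ·(6 - 2) - 9 ≡ 12. → (2, 12)

(2, 12)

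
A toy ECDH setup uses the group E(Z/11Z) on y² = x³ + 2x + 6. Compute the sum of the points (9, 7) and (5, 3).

(9, 4)

(9, 7) + (5, 3). λ = (3 - 7)/(5 - 9) ≡ 7/7 mod 11. 7⁻¹ ≡ 8 (mod 11), so λ ≡ 1.
  x = λ² - 9 - 5 = 1 - 14 ≡ 9; y = λ·(9 - 9) - 7 ≡ 4. → (9, 4)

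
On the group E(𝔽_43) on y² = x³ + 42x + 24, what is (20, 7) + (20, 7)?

(13, 12)

tangent at (20, 7): λ = (3·20² + 42)/(2·7) ≡ 38/14. 14⁻¹ ≡ 40 (mod 43), so λ ≡ 38·40 ≡ 15.
  x = λ² - 20 - 20 = 225 - 40 ≡ 13; y = λ·(20 - 13) - 7 ≡ 12. → (13, 12)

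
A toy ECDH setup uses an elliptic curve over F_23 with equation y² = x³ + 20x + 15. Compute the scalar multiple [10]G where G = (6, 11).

(14, 7)

Double-and-add on 10 = (1010)₂. Start with G = (6, 11) for the leading 1-bit.
double: tangent at (6, 11): λ = (3·6² + 20)/(2·11) ≡ 13/22. 22⁻¹ ≡ 22 (mod 23) since 22·22 = 484 ≡ 1, so λ ≡ 13·22 ≡ 10.
  x = λ² - 6 - 6 = 100 - 12 ≡ 19; y = λ·(6 - 19) - 11 ≡ 20. → (19, 20)
double: tangent at (19, 20): λ = (3·19² + 20)/(2·20) ≡ 22/17. 17⁻¹ ≡ 19 (mod 23), so λ ≡ 22·19 ≡ 4.
  x = λ² - 19 - 19 = 16 - 38 ≡ 1; y = λ·(19 - 1) - 20 ≡ 6. → (1, 6)
add G: (1, 6) + (6, 11). λ = (11 - 6)/(6 - 1) ≡ 5/5 mod 23. 5⁻¹ ≡ 14 (mod 23), so λ ≡ 1.
  x = λ² - 1 - 6 = 1 - 7 ≡ 17; y = λ·(1 - 17) - 6 ≡ 1. → (17, 1)
double: tangent at (17, 1): λ = (3·17² + 20)/(2·1) ≡ 13/2. 2⁻¹ ≡ 12 (mod 23), so λ ≡ 13·12 ≡ 18.
  x = λ² - 17 - 17 = 324 - 34 ≡ 14; y = λ·(17 - 14) - 1 ≡ 7. → (14, 7)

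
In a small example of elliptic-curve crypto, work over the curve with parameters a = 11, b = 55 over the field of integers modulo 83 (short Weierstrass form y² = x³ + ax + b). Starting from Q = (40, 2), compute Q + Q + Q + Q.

(61, 72)

Repeated addition: build up to 4Q.
2Q: tangent at (40, 2): λ = (3·40² + 11)/(2·2) ≡ 80/4. 4⁻¹ ≡ 21 (mod 83), so λ ≡ 80·21 ≡ 20.
  x = λ² - 40 - 40 = 400 - 80 ≡ 71; y = λ·(40 - 71) - 2 ≡ 42. → (71, 42)
3Q: (71, 42) + (40, 2). λ = (2 - 42)/(40 - 71) ≡ 43/52 mod 83. 52⁻¹ ≡ 8 (mod 83), so λ ≡ 12.
  x = λ² - 71 - 40 = 144 - 111 ≡ 33; y = λ·(71 - 33) - 42 ≡ 82. → (33, 82)
4Q: (33, 82) + (40, 2). λ = (2 - 82)/(40 - 33) ≡ 3/7 mod 83. 7⁻¹ ≡ 12 (mod 83) since 7·12 = 84 ≡ 1, so λ ≡ 36.
  x = λ² - 33 - 40 = 1296 - 73 ≡ 61; y = λ·(33 - 61) - 82 ≡ 72. → (61, 72)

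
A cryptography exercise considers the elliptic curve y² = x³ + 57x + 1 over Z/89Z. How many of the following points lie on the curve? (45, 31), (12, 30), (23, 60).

(45, 31): 31² ≡ 71, rhs ≡ 63 → off.
(12, 30): 30² ≡ 10, rhs ≡ 10 → on.
(23, 60): 60² ≡ 40, rhs ≡ 40 → on.

2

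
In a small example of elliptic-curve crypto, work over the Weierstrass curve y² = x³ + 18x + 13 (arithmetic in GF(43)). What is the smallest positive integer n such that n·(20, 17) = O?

5

2P: tangent at (20, 17): λ = (3·20² + 18)/(2·17) ≡ 14/34. 34⁻¹ ≡ 19 (mod 43), so λ ≡ 14·19 ≡ 8.
  x = λ² - 20 - 20 = 64 - 40 ≡ 24; y = λ·(20 - 24) - 17 ≡ 37. → (24, 37)
3P: (24, 37) + (20, 17). λ = (17 - 37)/(20 - 24) ≡ 23/39 mod 43. 39⁻¹ ≡ 32 (mod 43) since 39·32 = 1248 ≡ 1, so λ ≡ 5.
  x = λ² - 24 - 20 = 25 - 44 ≡ 24; y = λ·(24 - 24) - 37 ≡ 6. → (24, 6)
4P: (24, 6) + (20, 17). λ = (17 - 6)/(20 - 24) ≡ 11/39 mod 43. 39⁻¹ ≡ 32 (mod 43) since 39·32 = 1248 ≡ 1, so λ ≡ 8.
  x = λ² - 24 - 20 = 64 - 44 ≡ 20; y = λ·(24 - 20) - 6 ≡ 26. → (20, 26)
5P: (20, 26) + (20, 17): same x and y₁ ≡ -y₂, so the sum is O.
5P = O, so the order is 5.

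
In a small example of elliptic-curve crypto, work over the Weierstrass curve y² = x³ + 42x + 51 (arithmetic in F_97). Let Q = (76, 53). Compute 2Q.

tangent at (76, 53): λ = (3·76² + 42)/(2·53) ≡ 7/9. 9⁻¹ ≡ 54 (mod 97) since 9·54 = 486 ≡ 1, so λ ≡ 7·54 ≡ 87.
  x = λ² - 76 - 76 = 7569 - 152 ≡ 45; y = λ·(76 - 45) - 53 ≡ 25. → (45, 25)

(45, 25)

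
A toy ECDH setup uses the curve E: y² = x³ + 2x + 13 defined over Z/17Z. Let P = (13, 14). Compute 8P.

Repeated addition: build up to 8P.
2P: tangent at (13, 14): λ = (3·13² + 2)/(2·14) ≡ 16/11. 11⁻¹ ≡ 14 (mod 17) since 11·14 = 154 ≡ 1, so λ ≡ 16·14 ≡ 3.
  x = λ² - 13 - 13 = 9 - 26 ≡ 0; y = λ·(13 - 0) - 14 ≡ 8. → (0, 8)
3P: (0, 8) + (13, 14). λ = (14 - 8)/(13 - 0) ≡ 6/13 mod 17. 13⁻¹ ≡ 4 (mod 17) since 13·4 = 52 ≡ 1, so λ ≡ 7.
  x = λ² - 0 - 13 = 49 - 13 ≡ 2; y = λ·(0 - 2) - 8 ≡ 12. → (2, 12)
4P: (2, 12) + (13, 14). λ = (14 - 12)/(13 - 2) ≡ 2/11 mod 17. 11⁻¹ ≡ 14 (mod 17), so λ ≡ 11.
  x = λ² - 2 - 13 = 121 - 15 ≡ 4; y = λ·(2 - 4) - 12 ≡ 0. → (4, 0)
5P: (4, 0) + (13, 14). λ = (14 - 0)/(13 - 4) ≡ 14/9 mod 17. 9⁻¹ ≡ 2 (mod 17), so λ ≡ 11.
  x = λ² - 4 - 13 = 121 - 17 ≡ 2; y = λ·(4 - 2) - 0 ≡ 5. → (2, 5)
6P: (2, 5) + (13, 14). λ = (14 - 5)/(13 - 2) ≡ 9/11 mod 17. 11⁻¹ ≡ 14 (mod 17) since 11·14 = 154 ≡ 1, so λ ≡ 7.
  x = λ² - 2 - 13 = 49 - 15 ≡ 0; y = λ·(2 - 0) - 5 ≡ 9. → (0, 9)
7P: (0, 9) + (13, 14). λ = (14 - 9)/(13 - 0) ≡ 5/13 mod 17. 13⁻¹ ≡ 4 (mod 17) since 13·4 = 52 ≡ 1, so λ ≡ 3.
  x = λ² - 0 - 13 = 9 - 13 ≡ 13; y = λ·(0 - 13) - 9 ≡ 3. → (13, 3)
8P: (13, 3) + (13, 14): same x and y₁ ≡ -y₂, so the sum is O.

O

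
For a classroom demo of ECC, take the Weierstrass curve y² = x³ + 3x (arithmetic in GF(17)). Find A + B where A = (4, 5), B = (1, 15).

(4, 5) + (1, 15). λ = (15 - 5)/(1 - 4) ≡ 10/14 mod 17. 14⁻¹ ≡ 11 (mod 17), so λ ≡ 8.
  x = λ² - 4 - 1 = 64 - 5 ≡ 8; y = λ·(4 - 8) - 5 ≡ 14. → (8, 14)

(8, 14)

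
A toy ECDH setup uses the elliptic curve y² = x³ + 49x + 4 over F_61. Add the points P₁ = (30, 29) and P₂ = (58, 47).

(59, 9)

(30, 29) + (58, 47). λ = (47 - 29)/(58 - 30) ≡ 18/28 mod 61. 28⁻¹ ≡ 24 (mod 61) since 28·24 = 672 ≡ 1, so λ ≡ 5.
  x = λ² - 30 - 58 = 25 - 88 ≡ 59; y = λ·(30 - 59) - 29 ≡ 9. → (59, 9)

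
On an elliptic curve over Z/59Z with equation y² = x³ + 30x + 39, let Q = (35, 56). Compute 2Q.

tangent at (35, 56): λ = (3·35² + 30)/(2·56) ≡ 47/53. 53⁻¹ ≡ 49 (mod 59), so λ ≡ 47·49 ≡ 2.
  x = λ² - 35 - 35 = 4 - 70 ≡ 52; y = λ·(35 - 52) - 56 ≡ 28. → (52, 28)

(52, 28)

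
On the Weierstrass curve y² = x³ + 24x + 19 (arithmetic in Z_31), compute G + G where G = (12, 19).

tangent at (12, 19): λ = (3·12² + 24)/(2·19) ≡ 22/7. 7⁻¹ ≡ 9 (mod 31) since 7·9 = 63 ≡ 1, so λ ≡ 22·9 ≡ 12.
  x = λ² - 12 - 12 = 144 - 24 ≡ 27; y = λ·(12 - 27) - 19 ≡ 18. → (27, 18)

(27, 18)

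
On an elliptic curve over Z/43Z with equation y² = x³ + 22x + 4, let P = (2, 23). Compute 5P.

Repeated addition: build up to 5P.
2P: tangent at (2, 23): λ = (3·2² + 22)/(2·23) ≡ 34/3. 3⁻¹ ≡ 29 (mod 43), so λ ≡ 34·29 ≡ 40.
  x = λ² - 2 - 2 = 1600 - 4 ≡ 5; y = λ·(2 - 5) - 23 ≡ 29. → (5, 29)
3P: (5, 29) + (2, 23). λ = (23 - 29)/(2 - 5) ≡ 37/40 mod 43. 40⁻¹ ≡ 14 (mod 43), so λ ≡ 2.
  x = λ² - 5 - 2 = 4 - 7 ≡ 40; y = λ·(5 - 40) - 29 ≡ 30. → (40, 30)
4P: (40, 30) + (2, 23). λ = (23 - 30)/(2 - 40) ≡ 36/5 mod 43. 5⁻¹ ≡ 26 (mod 43), so λ ≡ 33.
  x = λ² - 40 - 2 = 1089 - 42 ≡ 15; y = λ·(40 - 15) - 30 ≡ 21. → (15, 21)
5P: (15, 21) + (2, 23). λ = (23 - 21)/(2 - 15) ≡ 2/30 mod 43. 30⁻¹ ≡ 33 (mod 43) since 30·33 = 990 ≡ 1, so λ ≡ 23.
  x = λ² - 15 - 2 = 529 - 17 ≡ 39; y = λ·(15 - 39) - 21 ≡ 29. → (39, 29)

(39, 29)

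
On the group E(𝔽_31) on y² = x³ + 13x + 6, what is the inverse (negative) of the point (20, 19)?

(20, 12)

-(20, 19) = (20, -19 mod 31) = (20, 12).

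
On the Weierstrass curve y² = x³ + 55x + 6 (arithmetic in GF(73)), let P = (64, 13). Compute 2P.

(66, 9)

tangent at (64, 13): λ = (3·64² + 55)/(2·13) ≡ 6/26. 26⁻¹ ≡ 59 (mod 73) since 26·59 = 1534 ≡ 1, so λ ≡ 6·59 ≡ 62.
  x = λ² - 64 - 64 = 3844 - 128 ≡ 66; y = λ·(64 - 66) - 13 ≡ 9. → (66, 9)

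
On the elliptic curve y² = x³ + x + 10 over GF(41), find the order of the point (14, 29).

12

2P: tangent at (14, 29): λ = (3·14² + 1)/(2·29) ≡ 15/17. 17⁻¹ ≡ 29 (mod 41), so λ ≡ 15·29 ≡ 25.
  x = λ² - 14 - 14 = 625 - 28 ≡ 23; y = λ·(14 - 23) - 29 ≡ 33. → (23, 33)
3P: (23, 33) + (14, 29). λ = (29 - 33)/(14 - 23) ≡ 37/32 mod 41. 32⁻¹ ≡ 9 (mod 41), so λ ≡ 5.
  x = λ² - 23 - 14 = 25 - 37 ≡ 29; y = λ·(23 - 29) - 33 ≡ 19. → (29, 19)
4P: (29, 19) + (14, 29). λ = (29 - 19)/(14 - 29) ≡ 10/26 mod 41. 26⁻¹ ≡ 30 (mod 41) since 26·30 = 780 ≡ 1, so λ ≡ 13.
  x = λ² - 29 - 14 = 169 - 43 ≡ 3; y = λ·(29 - 3) - 19 ≡ 32. → (3, 32)
5P: (3, 32) + (14, 29). λ = (29 - 32)/(14 - 3) ≡ 38/11 mod 41. 11⁻¹ ≡ 15 (mod 41), so λ ≡ 37.
  x = λ² - 3 - 14 = 1369 - 17 ≡ 40; y = λ·(3 - 40) - 32 ≡ 34. → (40, 34)
6P: (40, 34) + (14, 29). λ = (29 - 34)/(14 - 40) ≡ 36/15 mod 41. 15⁻¹ ≡ 11 (mod 41), so λ ≡ 27.
  x = λ² - 40 - 14 = 729 - 54 ≡ 19; y = λ·(40 - 19) - 34 ≡ 0. → (19, 0)
7P: (19, 0) + (14, 29). λ = (29 - 0)/(14 - 19) ≡ 29/36 mod 41. 36⁻¹ ≡ 8 (mod 41) since 36·8 = 288 ≡ 1, so λ ≡ 27.
  x = λ² - 19 - 14 = 729 - 33 ≡ 40; y = λ·(19 - 40) - 0 ≡ 7. → (40, 7)
8P: (40, 7) + (14, 29). λ = (29 - 7)/(14 - 40) ≡ 22/15 mod 41. 15⁻¹ ≡ 11 (mod 41) since 15·11 = 165 ≡ 1, so λ ≡ 37.
  x = λ² - 40 - 14 = 1369 - 54 ≡ 3; y = λ·(40 - 3) - 7 ≡ 9. → (3, 9)
9P: (3, 9) + (14, 29). λ = (29 - 9)/(14 - 3) ≡ 20/11 mod 41. 11⁻¹ ≡ 15 (mod 41), so λ ≡ 13.
  x = λ² - 3 - 14 = 169 - 17 ≡ 29; y = λ·(3 - 29) - 9 ≡ 22. → (29, 22)
10P: (29, 22) + (14, 29). λ = (29 - 22)/(14 - 29) ≡ 7/26 mod 41. 26⁻¹ ≡ 30 (mod 41), so λ ≡ 5.
  x = λ² - 29 - 14 = 25 - 43 ≡ 23; y = λ·(29 - 23) - 22 ≡ 8. → (23, 8)
11P: (23, 8) + (14, 29). λ = (29 - 8)/(14 - 23) ≡ 21/32 mod 41. 32⁻¹ ≡ 9 (mod 41), so λ ≡ 25.
  x = λ² - 23 - 14 = 625 - 37 ≡ 14; y = λ·(23 - 14) - 8 ≡ 12. → (14, 12)
12P: (14, 12) + (14, 29): same x and y₁ ≡ -y₂, so the sum is 𝒪.
12P = 𝒪, so the order is 12.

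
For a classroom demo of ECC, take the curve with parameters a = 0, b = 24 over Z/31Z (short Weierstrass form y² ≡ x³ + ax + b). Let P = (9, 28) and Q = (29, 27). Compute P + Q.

(9, 28) + (29, 27). λ = (27 - 28)/(29 - 9) ≡ 30/20 mod 31. 20⁻¹ ≡ 14 (mod 31) since 20·14 = 280 ≡ 1, so λ ≡ 17.
  x = λ² - 9 - 29 = 289 - 38 ≡ 3; y = λ·(9 - 3) - 28 ≡ 12. → (3, 12)

(3, 12)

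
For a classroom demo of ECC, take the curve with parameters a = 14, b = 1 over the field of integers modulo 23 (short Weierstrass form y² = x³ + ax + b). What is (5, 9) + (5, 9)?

tangent at (5, 9): λ = (3·5² + 14)/(2·9) ≡ 20/18. 18⁻¹ ≡ 9 (mod 23) since 18·9 = 162 ≡ 1, so λ ≡ 20·9 ≡ 19.
  x = λ² - 5 - 5 = 361 - 10 ≡ 6; y = λ·(5 - 6) - 9 ≡ 18. → (6, 18)

(6, 18)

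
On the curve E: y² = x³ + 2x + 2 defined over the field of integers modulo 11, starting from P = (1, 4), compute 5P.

Double-and-add on 5 = (101)₂. Start with P = (1, 4) for the leading 1-bit.
double: tangent at (1, 4): λ = (3·1² + 2)/(2·4) ≡ 5/8. 8⁻¹ ≡ 7 (mod 11), so λ ≡ 5·7 ≡ 2.
  x = λ² - 1 - 1 = 4 - 2 ≡ 2; y = λ·(1 - 2) - 4 ≡ 5. → (2, 5)
double: tangent at (2, 5): λ = (3·2² + 2)/(2·5) ≡ 3/10. 10⁻¹ ≡ 10 (mod 11), so λ ≡ 3·10 ≡ 8.
  x = λ² - 2 - 2 = 64 - 4 ≡ 5; y = λ·(2 - 5) - 5 ≡ 4. → (5, 4)
add P: (5, 4) + (1, 4). λ = (4 - 4)/(1 - 5) ≡ 0/7 mod 11. 7⁻¹ ≡ 8 (mod 11) since 7·8 = 56 ≡ 1, so λ ≡ 0.
  x = λ² - 5 - 1 = 0 - 6 ≡ 5; y = λ·(5 - 5) - 4 ≡ 7. → (5, 7)

(5, 7)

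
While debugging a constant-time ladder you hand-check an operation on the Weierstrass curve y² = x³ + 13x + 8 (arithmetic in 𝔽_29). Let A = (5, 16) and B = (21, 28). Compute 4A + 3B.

First 4A:
Repeated addition: build up to 4A.
2A: tangent at (5, 16): λ = (3·5² + 13)/(2·16) ≡ 1/3. 3⁻¹ ≡ 10 (mod 29), so λ ≡ 1·10 ≡ 10.
  x = λ² - 5 - 5 = 100 - 10 ≡ 3; y = λ·(5 - 3) - 16 ≡ 4. → (3, 4)
3A: (3, 4) + (5, 16). λ = (16 - 4)/(5 - 3) ≡ 12/2 mod 29. 2⁻¹ ≡ 15 (mod 29), so λ ≡ 6.
  x = λ² - 3 - 5 = 36 - 8 ≡ 28; y = λ·(3 - 28) - 4 ≡ 20. → (28, 20)
4A: (28, 20) + (5, 16). λ = (16 - 20)/(5 - 28) ≡ 25/6 mod 29. 6⁻¹ ≡ 5 (mod 29) since 6·5 = 30 ≡ 1, so λ ≡ 9.
  x = λ² - 28 - 5 = 81 - 33 ≡ 19; y = λ·(28 - 19) - 20 ≡ 3. → (19, 3)
4A = (19, 3).
Next 3B:
Repeated addition: build up to 3B.
2B: tangent at (21, 28): λ = (3·21² + 13)/(2·28) ≡ 2/27. 27⁻¹ ≡ 14 (mod 29), so λ ≡ 2·14 ≡ 28.
  x = λ² - 21 - 21 = 784 - 42 ≡ 17; y = λ·(21 - 17) - 28 ≡ 26. → (17, 26)
3B: (17, 26) + (21, 28). λ = (28 - 26)/(21 - 17) ≡ 2/4 mod 29. 4⁻¹ ≡ 22 (mod 29) since 4·22 = 88 ≡ 1, so λ ≡ 15.
  x = λ² - 17 - 21 = 225 - 38 ≡ 13; y = λ·(17 - 13) - 26 ≡ 5. → (13, 5)
3B = (13, 5).
Finally 4A + 3B:
(19, 3) + (13, 5). λ = (5 - 3)/(13 - 19) ≡ 2/23 mod 29. 23⁻¹ ≡ 24 (mod 29), so λ ≡ 19.
  x = λ² - 19 - 13 = 361 - 32 ≡ 10; y = λ·(19 - 10) - 3 ≡ 23. → (10, 23)

(10, 23)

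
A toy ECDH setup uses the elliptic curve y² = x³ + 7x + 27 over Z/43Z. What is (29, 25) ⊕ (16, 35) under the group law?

(29, 25) + (16, 35). λ = (35 - 25)/(16 - 29) ≡ 10/30 mod 43. 30⁻¹ ≡ 33 (mod 43), so λ ≡ 29.
  x = λ² - 29 - 16 = 841 - 45 ≡ 22; y = λ·(29 - 22) - 25 ≡ 6. → (22, 6)

(22, 6)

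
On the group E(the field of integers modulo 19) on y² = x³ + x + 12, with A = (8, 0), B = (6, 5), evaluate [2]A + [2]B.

(12, 17)

First 2A:
Repeated addition: build up to 2A.
2A: (8, 0) + (8, 0): same x and y₁ ≡ -y₂, so the sum is 𝒪.
2A = 𝒪.
Next 2B:
Repeated addition: build up to 2B.
2B: tangent at (6, 5): λ = (3·6² + 1)/(2·5) ≡ 14/10. 10⁻¹ ≡ 2 (mod 19) since 10·2 = 20 ≡ 1, so λ ≡ 14·2 ≡ 9.
  x = λ² - 6 - 6 = 81 - 12 ≡ 12; y = λ·(6 - 12) - 5 ≡ 17. → (12, 17)
2B = (12, 17).
Finally 2A + 2B:
𝒪 + (12, 17) = (12, 17) (identity).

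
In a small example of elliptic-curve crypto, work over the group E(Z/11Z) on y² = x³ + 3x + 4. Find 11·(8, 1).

(4, 5)

Write Q = (8, 1).
Double-and-add on 11 = (1011)₂. Start with Q = (8, 1) for the leading 1-bit.
double: tangent at (8, 1): λ = (3·8² + 3)/(2·1) ≡ 8/2. 2⁻¹ ≡ 6 (mod 11), so λ ≡ 8·6 ≡ 4.
  x = λ² - 8 - 8 = 16 - 16 ≡ 0; y = λ·(8 - 0) - 1 ≡ 9. → (0, 9)
double: tangent at (0, 9): λ = (3·0² + 3)/(2·9) ≡ 3/7. 7⁻¹ ≡ 8 (mod 11), so λ ≡ 3·8 ≡ 2.
  x = λ² - 0 - 0 = 4 - 0 ≡ 4; y = λ·(0 - 4) - 9 ≡ 5. → (4, 5)
add Q: (4, 5) + (8, 1). λ = (1 - 5)/(8 - 4) ≡ 7/4 mod 11. 4⁻¹ ≡ 3 (mod 11), so λ ≡ 10.
  x = λ² - 4 - 8 = 100 - 12 ≡ 0; y = λ·(4 - 0) - 5 ≡ 2. → (0, 2)
double: tangent at (0, 2): λ = (3·0² + 3)/(2·2) ≡ 3/4. 4⁻¹ ≡ 3 (mod 11), so λ ≡ 3·3 ≡ 9.
  x = λ² - 0 - 0 = 81 - 0 ≡ 4; y = λ·(0 - 4) - 2 ≡ 6. → (4, 6)
add Q: (4, 6) + (8, 1). λ = (1 - 6)/(8 - 4) ≡ 6/4 mod 11. 4⁻¹ ≡ 3 (mod 11) since 4·3 = 12 ≡ 1, so λ ≡ 7.
  x = λ² - 4 - 8 = 49 - 12 ≡ 4; y = λ·(4 - 4) - 6 ≡ 5. → (4, 5)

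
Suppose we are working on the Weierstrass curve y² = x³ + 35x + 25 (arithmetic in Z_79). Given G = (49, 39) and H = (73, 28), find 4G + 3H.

(53, 5)

First 4G:
Double-and-add on 4 = (100)₂. Start with G = (49, 39) for the leading 1-bit.
double: tangent at (49, 39): λ = (3·49² + 35)/(2·39) ≡ 49/78. 78⁻¹ ≡ 78 (mod 79) since 78·78 = 6084 ≡ 1, so λ ≡ 49·78 ≡ 30.
  x = λ² - 49 - 49 = 900 - 98 ≡ 12; y = λ·(49 - 12) - 39 ≡ 44. → (12, 44)
double: tangent at (12, 44): λ = (3·12² + 35)/(2·44) ≡ 72/9. 9⁻¹ ≡ 44 (mod 79), so λ ≡ 72·44 ≡ 8.
  x = λ² - 12 - 12 = 64 - 24 ≡ 40; y = λ·(12 - 40) - 44 ≡ 48. → (40, 48)
4G = (40, 48).
Next 3H:
Repeated addition: build up to 3H.
2H: tangent at (73, 28): λ = (3·73² + 35)/(2·28) ≡ 64/56. 56⁻¹ ≡ 24 (mod 79) since 56·24 = 1344 ≡ 1, so λ ≡ 64·24 ≡ 35.
  x = λ² - 73 - 73 = 1225 - 146 ≡ 52; y = λ·(73 - 52) - 28 ≡ 75. → (52, 75)
3H: (52, 75) + (73, 28). λ = (28 - 75)/(73 - 52) ≡ 32/21 mod 79. 21⁻¹ ≡ 64 (mod 79) since 21·64 = 1344 ≡ 1, so λ ≡ 73.
  x = λ² - 52 - 73 = 5329 - 125 ≡ 69; y = λ·(52 - 69) - 75 ≡ 27. → (69, 27)
3H = (69, 27).
Finally 4G + 3H:
(40, 48) + (69, 27). λ = (27 - 48)/(69 - 40) ≡ 58/29 mod 79. 29⁻¹ ≡ 30 (mod 79), so λ ≡ 2.
  x = λ² - 40 - 69 = 4 - 109 ≡ 53; y = λ·(40 - 53) - 48 ≡ 5. → (53, 5)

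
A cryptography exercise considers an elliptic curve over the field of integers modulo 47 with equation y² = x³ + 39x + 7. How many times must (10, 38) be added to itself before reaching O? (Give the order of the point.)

10

2P: tangent at (10, 38): λ = (3·10² + 39)/(2·38) ≡ 10/29. 29⁻¹ ≡ 13 (mod 47), so λ ≡ 10·13 ≡ 36.
  x = λ² - 10 - 10 = 1296 - 20 ≡ 7; y = λ·(10 - 7) - 38 ≡ 23. → (7, 23)
3P: (7, 23) + (10, 38). λ = (38 - 23)/(10 - 7) ≡ 15/3 mod 47. 3⁻¹ ≡ 16 (mod 47) since 3·16 = 48 ≡ 1, so λ ≡ 5.
  x = λ² - 7 - 10 = 25 - 17 ≡ 8; y = λ·(7 - 8) - 23 ≡ 19. → (8, 19)
4P: (8, 19) + (10, 38). λ = (38 - 19)/(10 - 8) ≡ 19/2 mod 47. 2⁻¹ ≡ 24 (mod 47), so λ ≡ 33.
  x = λ² - 8 - 10 = 1089 - 18 ≡ 37; y = λ·(8 - 37) - 19 ≡ 11. → (37, 11)
5P: (37, 11) + (10, 38). λ = (38 - 11)/(10 - 37) ≡ 27/20 mod 47. 20⁻¹ ≡ 40 (mod 47), so λ ≡ 46.
  x = λ² - 37 - 10 = 2116 - 47 ≡ 1; y = λ·(37 - 1) - 11 ≡ 0. → (1, 0)
6P: (1, 0) + (10, 38). λ = (38 - 0)/(10 - 1) ≡ 38/9 mod 47. 9⁻¹ ≡ 21 (mod 47), so λ ≡ 46.
  x = λ² - 1 - 10 = 2116 - 11 ≡ 37; y = λ·(1 - 37) - 0 ≡ 36. → (37, 36)
7P: (37, 36) + (10, 38). λ = (38 - 36)/(10 - 37) ≡ 2/20 mod 47. 20⁻¹ ≡ 40 (mod 47) since 20·40 = 800 ≡ 1, so λ ≡ 33.
  x = λ² - 37 - 10 = 1089 - 47 ≡ 8; y = λ·(37 - 8) - 36 ≡ 28. → (8, 28)
8P: (8, 28) + (10, 38). λ = (38 - 28)/(10 - 8) ≡ 10/2 mod 47. 2⁻¹ ≡ 24 (mod 47) since 2·24 = 48 ≡ 1, so λ ≡ 5.
  x = λ² - 8 - 10 = 25 - 18 ≡ 7; y = λ·(8 - 7) - 28 ≡ 24. → (7, 24)
9P: (7, 24) + (10, 38). λ = (38 - 24)/(10 - 7) ≡ 14/3 mod 47. 3⁻¹ ≡ 16 (mod 47), so λ ≡ 36.
  x = λ² - 7 - 10 = 1296 - 17 ≡ 10; y = λ·(7 - 10) - 24 ≡ 9. → (10, 9)
10P: (10, 9) + (10, 38): same x and y₁ ≡ -y₂, so the sum is O.
10P = O, so the order is 10.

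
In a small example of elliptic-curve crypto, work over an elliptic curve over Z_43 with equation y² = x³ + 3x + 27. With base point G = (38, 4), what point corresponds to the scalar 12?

(41, 23)

Double-and-add on 12 = (1100)₂. Start with G = (38, 4) for the leading 1-bit.
double: tangent at (38, 4): λ = (3·38² + 3)/(2·4) ≡ 35/8. 8⁻¹ ≡ 27 (mod 43), so λ ≡ 35·27 ≡ 42.
  x = λ² - 38 - 38 = 1764 - 76 ≡ 11; y = λ·(38 - 11) - 4 ≡ 12. → (11, 12)
add G: (11, 12) + (38, 4). λ = (4 - 12)/(38 - 11) ≡ 35/27 mod 43. 27⁻¹ ≡ 8 (mod 43) since 27·8 = 216 ≡ 1, so λ ≡ 22.
  x = λ² - 11 - 38 = 484 - 49 ≡ 5; y = λ·(11 - 5) - 12 ≡ 34. → (5, 34)
double: tangent at (5, 34): λ = (3·5² + 3)/(2·34) ≡ 35/25. 25⁻¹ ≡ 31 (mod 43) since 25·31 = 775 ≡ 1, so λ ≡ 35·31 ≡ 10.
  x = λ² - 5 - 5 = 100 - 10 ≡ 4; y = λ·(5 - 4) - 34 ≡ 19. → (4, 19)
double: tangent at (4, 19): λ = (3·4² + 3)/(2·19) ≡ 8/38. 38⁻¹ ≡ 17 (mod 43), so λ ≡ 8·17 ≡ 7.
  x = λ² - 4 - 4 = 49 - 8 ≡ 41; y = λ·(4 - 41) - 19 ≡ 23. → (41, 23)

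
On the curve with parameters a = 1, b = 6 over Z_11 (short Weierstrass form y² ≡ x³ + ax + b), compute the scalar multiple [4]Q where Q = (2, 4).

Double-and-add on 4 = (100)₂. Start with Q = (2, 4) for the leading 1-bit.
double: tangent at (2, 4): λ = (3·2² + 1)/(2·4) ≡ 2/8. 8⁻¹ ≡ 7 (mod 11), so λ ≡ 2·7 ≡ 3.
  x = λ² - 2 - 2 = 9 - 4 ≡ 5; y = λ·(2 - 5) - 4 ≡ 9. → (5, 9)
double: tangent at (5, 9): λ = (3·5² + 1)/(2·9) ≡ 10/7. 7⁻¹ ≡ 8 (mod 11), so λ ≡ 10·8 ≡ 3.
  x = λ² - 5 - 5 = 9 - 10 ≡ 10; y = λ·(5 - 10) - 9 ≡ 9. → (10, 9)

(10, 9)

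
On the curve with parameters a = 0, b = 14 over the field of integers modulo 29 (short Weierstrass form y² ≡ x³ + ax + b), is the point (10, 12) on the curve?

yes

y² = 12² ≡ 28; x³ + 0x + 14 = 1014 ≡ 28 (mod 29). 28 = 28.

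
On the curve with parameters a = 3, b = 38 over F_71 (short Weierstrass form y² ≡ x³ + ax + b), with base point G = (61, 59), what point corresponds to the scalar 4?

(69, 38)

Repeated addition: build up to 4G.
2G: tangent at (61, 59): λ = (3·61² + 3)/(2·59) ≡ 19/47. 47⁻¹ ≡ 68 (mod 71), so λ ≡ 19·68 ≡ 14.
  x = λ² - 61 - 61 = 196 - 122 ≡ 3; y = λ·(61 - 3) - 59 ≡ 43. → (3, 43)
3G: (3, 43) + (61, 59). λ = (59 - 43)/(61 - 3) ≡ 16/58 mod 71. 58⁻¹ ≡ 60 (mod 71) since 58·60 = 3480 ≡ 1, so λ ≡ 37.
  x = λ² - 3 - 61 = 1369 - 64 ≡ 27; y = λ·(3 - 27) - 43 ≡ 63. → (27, 63)
4G: (27, 63) + (61, 59). λ = (59 - 63)/(61 - 27) ≡ 67/34 mod 71. 34⁻¹ ≡ 23 (mod 71) since 34·23 = 782 ≡ 1, so λ ≡ 50.
  x = λ² - 27 - 61 = 2500 - 88 ≡ 69; y = λ·(27 - 69) - 63 ≡ 38. → (69, 38)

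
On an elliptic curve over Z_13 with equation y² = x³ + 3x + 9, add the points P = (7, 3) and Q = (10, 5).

(8, 5)

(7, 3) + (10, 5). λ = (5 - 3)/(10 - 7) ≡ 2/3 mod 13. 3⁻¹ ≡ 9 (mod 13), so λ ≡ 5.
  x = λ² - 7 - 10 = 25 - 17 ≡ 8; y = λ·(7 - 8) - 3 ≡ 5. → (8, 5)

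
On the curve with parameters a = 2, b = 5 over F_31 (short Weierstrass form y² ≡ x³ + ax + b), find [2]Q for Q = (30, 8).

tangent at (30, 8): λ = (3·30² + 2)/(2·8) ≡ 5/16. 16⁻¹ ≡ 2 (mod 31) since 16·2 = 32 ≡ 1, so λ ≡ 5·2 ≡ 10.
  x = λ² - 30 - 30 = 100 - 60 ≡ 9; y = λ·(30 - 9) - 8 ≡ 16. → (9, 16)

(9, 16)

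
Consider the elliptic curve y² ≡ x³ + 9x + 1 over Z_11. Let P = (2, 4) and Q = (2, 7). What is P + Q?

The two points share x = 2 and their y-coordinates satisfy 4 + 7 ≡ 0 (mod 11), so they are inverses. Their sum is 𝒪.

O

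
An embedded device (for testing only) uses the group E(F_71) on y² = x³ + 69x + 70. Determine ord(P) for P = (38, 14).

12

2P: tangent at (38, 14): λ = (3·38² + 69)/(2·14) ≡ 70/28. 28⁻¹ ≡ 33 (mod 71) since 28·33 = 924 ≡ 1, so λ ≡ 70·33 ≡ 38.
  x = λ² - 38 - 38 = 1444 - 76 ≡ 19; y = λ·(38 - 19) - 14 ≡ 69. → (19, 69)
3P: (19, 69) + (38, 14). λ = (14 - 69)/(38 - 19) ≡ 16/19 mod 71. 19⁻¹ ≡ 15 (mod 71), so λ ≡ 27.
  x = λ² - 19 - 38 = 729 - 57 ≡ 33; y = λ·(19 - 33) - 69 ≡ 50. → (33, 50)
4P: (33, 50) + (38, 14). λ = (14 - 50)/(38 - 33) ≡ 35/5 mod 71. 5⁻¹ ≡ 57 (mod 71), so λ ≡ 7.
  x = λ² - 33 - 38 = 49 - 71 ≡ 49; y = λ·(33 - 49) - 50 ≡ 51. → (49, 51)
5P: (49, 51) + (38, 14). λ = (14 - 51)/(38 - 49) ≡ 34/60 mod 71. 60⁻¹ ≡ 58 (mod 71) since 60·58 = 3480 ≡ 1, so λ ≡ 55.
  x = λ² - 49 - 38 = 3025 - 87 ≡ 27; y = λ·(49 - 27) - 51 ≡ 23. → (27, 23)
6P: (27, 23) + (38, 14). λ = (14 - 23)/(38 - 27) ≡ 62/11 mod 71. 11⁻¹ ≡ 13 (mod 71), so λ ≡ 25.
  x = λ² - 27 - 38 = 625 - 65 ≡ 63; y = λ·(27 - 63) - 23 ≡ 0. → (63, 0)
7P: (63, 0) + (38, 14). λ = (14 - 0)/(38 - 63) ≡ 14/46 mod 71. 46⁻¹ ≡ 17 (mod 71) since 46·17 = 782 ≡ 1, so λ ≡ 25.
  x = λ² - 63 - 38 = 625 - 101 ≡ 27; y = λ·(63 - 27) - 0 ≡ 48. → (27, 48)
8P: (27, 48) + (38, 14). λ = (14 - 48)/(38 - 27) ≡ 37/11 mod 71. 11⁻¹ ≡ 13 (mod 71), so λ ≡ 55.
  x = λ² - 27 - 38 = 3025 - 65 ≡ 49; y = λ·(27 - 49) - 48 ≡ 20. → (49, 20)
9P: (49, 20) + (38, 14). λ = (14 - 20)/(38 - 49) ≡ 65/60 mod 71. 60⁻¹ ≡ 58 (mod 71), so λ ≡ 7.
  x = λ² - 49 - 38 = 49 - 87 ≡ 33; y = λ·(49 - 33) - 20 ≡ 21. → (33, 21)
10P: (33, 21) + (38, 14). λ = (14 - 21)/(38 - 33) ≡ 64/5 mod 71. 5⁻¹ ≡ 57 (mod 71) since 5·57 = 285 ≡ 1, so λ ≡ 27.
  x = λ² - 33 - 38 = 729 - 71 ≡ 19; y = λ·(33 - 19) - 21 ≡ 2. → (19, 2)
11P: (19, 2) + (38, 14). λ = (14 - 2)/(38 - 19) ≡ 12/19 mod 71. 19⁻¹ ≡ 15 (mod 71) since 19·15 = 285 ≡ 1, so λ ≡ 38.
  x = λ² - 19 - 38 = 1444 - 57 ≡ 38; y = λ·(19 - 38) - 2 ≡ 57. → (38, 57)
12P: (38, 57) + (38, 14): same x and y₁ ≡ -y₂, so the sum is 𝒪.
12P = 𝒪, so the order is 12.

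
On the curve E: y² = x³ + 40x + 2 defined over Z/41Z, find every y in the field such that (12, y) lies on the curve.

x³ + 40x + 2 = 2210 ≡ 37 (mod 41).
Square roots of 37 mod 41: 18 and 23 (since 18² = 324 ≡ 37).

18, 23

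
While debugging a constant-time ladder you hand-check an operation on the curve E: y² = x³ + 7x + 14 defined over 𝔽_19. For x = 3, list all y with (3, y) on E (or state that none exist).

x³ + 7x + 14 = 62 ≡ 5 (mod 19).
Square roots of 5 mod 19: 9 and 10 (since 9² = 81 ≡ 5).

9, 10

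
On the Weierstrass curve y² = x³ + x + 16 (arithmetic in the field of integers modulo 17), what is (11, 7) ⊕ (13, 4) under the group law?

(11, 7) + (13, 4). λ = (4 - 7)/(13 - 11) ≡ 14/2 mod 17. 2⁻¹ ≡ 9 (mod 17) since 2·9 = 18 ≡ 1, so λ ≡ 7.
  x = λ² - 11 - 13 = 49 - 24 ≡ 8; y = λ·(11 - 8) - 7 ≡ 14. → (8, 14)

(8, 14)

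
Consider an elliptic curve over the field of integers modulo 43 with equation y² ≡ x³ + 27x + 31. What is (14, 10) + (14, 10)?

tangent at (14, 10): λ = (3·14² + 27)/(2·10) ≡ 13/20. 20⁻¹ ≡ 28 (mod 43) since 20·28 = 560 ≡ 1, so λ ≡ 13·28 ≡ 20.
  x = λ² - 14 - 14 = 400 - 28 ≡ 28; y = λ·(14 - 28) - 10 ≡ 11. → (28, 11)

(28, 11)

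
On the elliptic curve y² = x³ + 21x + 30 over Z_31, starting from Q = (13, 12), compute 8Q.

Double-and-add on 8 = (1000)₂. Start with Q = (13, 12) for the leading 1-bit.
double: tangent at (13, 12): λ = (3·13² + 21)/(2·12) ≡ 1/24. 24⁻¹ ≡ 22 (mod 31) since 24·22 = 528 ≡ 1, so λ ≡ 1·22 ≡ 22.
  x = λ² - 13 - 13 = 484 - 26 ≡ 24; y = λ·(13 - 24) - 12 ≡ 25. → (24, 25)
double: tangent at (24, 25): λ = (3·24² + 21)/(2·25) ≡ 13/19. 19⁻¹ ≡ 18 (mod 31) since 19·18 = 342 ≡ 1, so λ ≡ 13·18 ≡ 17.
  x = λ² - 24 - 24 = 289 - 48 ≡ 24; y = λ·(24 - 24) - 25 ≡ 6. → (24, 6)
double: tangent at (24, 6): λ = (3·24² + 21)/(2·6) ≡ 13/12. 12⁻¹ ≡ 13 (mod 31), so λ ≡ 13·13 ≡ 14.
  x = λ² - 24 - 24 = 196 - 48 ≡ 24; y = λ·(24 - 24) - 6 ≡ 25. → (24, 25)

(24, 25)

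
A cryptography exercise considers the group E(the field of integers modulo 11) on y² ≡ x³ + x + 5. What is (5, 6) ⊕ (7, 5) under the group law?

(2, 9)

(5, 6) + (7, 5). λ = (5 - 6)/(7 - 5) ≡ 10/2 mod 11. 2⁻¹ ≡ 6 (mod 11), so λ ≡ 5.
  x = λ² - 5 - 7 = 25 - 12 ≡ 2; y = λ·(5 - 2) - 6 ≡ 9. → (2, 9)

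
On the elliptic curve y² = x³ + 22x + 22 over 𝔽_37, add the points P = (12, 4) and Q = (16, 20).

(12, 4) + (16, 20). λ = (20 - 4)/(16 - 12) ≡ 16/4 mod 37. 4⁻¹ ≡ 28 (mod 37), so λ ≡ 4.
  x = λ² - 12 - 16 = 16 - 28 ≡ 25; y = λ·(12 - 25) - 4 ≡ 18. → (25, 18)

(25, 18)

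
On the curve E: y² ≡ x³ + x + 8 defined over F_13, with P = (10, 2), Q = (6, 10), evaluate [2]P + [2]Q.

First 2P:
Repeated addition: build up to 2P.
2P: tangent at (10, 2): λ = (3·10² + 1)/(2·2) ≡ 2/4. 4⁻¹ ≡ 10 (mod 13) since 4·10 = 40 ≡ 1, so λ ≡ 2·10 ≡ 7.
  x = λ² - 10 - 10 = 49 - 20 ≡ 3; y = λ·(10 - 3) - 2 ≡ 8. → (3, 8)
2P = (3, 8).
Next 2Q:
Repeated addition: build up to 2Q.
2Q: tangent at (6, 10): λ = (3·6² + 1)/(2·10) ≡ 5/7. 7⁻¹ ≡ 2 (mod 13) since 7·2 = 14 ≡ 1, so λ ≡ 5·2 ≡ 10.
  x = λ² - 6 - 6 = 100 - 12 ≡ 10; y = λ·(6 - 10) - 10 ≡ 2. → (10, 2)
2Q = (10, 2).
Finally 2P + 2Q:
(3, 8) + (10, 2). λ = (2 - 8)/(10 - 3) ≡ 7/7 mod 13. 7⁻¹ ≡ 2 (mod 13), so λ ≡ 1.
  x = λ² - 3 - 10 = 1 - 13 ≡ 1; y = λ·(3 - 1) - 8 ≡ 7. → (1, 7)

(1, 7)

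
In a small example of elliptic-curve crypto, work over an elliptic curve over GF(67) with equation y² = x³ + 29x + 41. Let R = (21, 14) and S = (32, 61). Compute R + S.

(9, 19)

(21, 14) + (32, 61). λ = (61 - 14)/(32 - 21) ≡ 47/11 mod 67. 11⁻¹ ≡ 61 (mod 67), so λ ≡ 53.
  x = λ² - 21 - 32 = 2809 - 53 ≡ 9; y = λ·(21 - 9) - 14 ≡ 19. → (9, 19)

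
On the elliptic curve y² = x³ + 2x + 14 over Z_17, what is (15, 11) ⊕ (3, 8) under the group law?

(15, 6)

(15, 11) + (3, 8). λ = (8 - 11)/(3 - 15) ≡ 14/5 mod 17. 5⁻¹ ≡ 7 (mod 17) since 5·7 = 35 ≡ 1, so λ ≡ 13.
  x = λ² - 15 - 3 = 169 - 18 ≡ 15; y = λ·(15 - 15) - 11 ≡ 6. → (15, 6)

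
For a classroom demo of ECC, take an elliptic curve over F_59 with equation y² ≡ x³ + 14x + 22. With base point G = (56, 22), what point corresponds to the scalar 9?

(14, 37)

Double-and-add on 9 = (1001)₂. Start with G = (56, 22) for the leading 1-bit.
double: tangent at (56, 22): λ = (3·56² + 14)/(2·22) ≡ 41/44. 44⁻¹ ≡ 55 (mod 59), so λ ≡ 41·55 ≡ 13.
  x = λ² - 56 - 56 = 169 - 112 ≡ 57; y = λ·(56 - 57) - 22 ≡ 24. → (57, 24)
double: tangent at (57, 24): λ = (3·57² + 14)/(2·24) ≡ 26/48. 48⁻¹ ≡ 16 (mod 59), so λ ≡ 26·16 ≡ 3.
  x = λ² - 57 - 57 = 9 - 114 ≡ 13; y = λ·(57 - 13) - 24 ≡ 49. → (13, 49)
double: tangent at (13, 49): λ = (3·13² + 14)/(2·49) ≡ 49/39. 39⁻¹ ≡ 56 (mod 59) since 39·56 = 2184 ≡ 1, so λ ≡ 49·56 ≡ 30.
  x = λ² - 13 - 13 = 900 - 26 ≡ 48; y = λ·(13 - 48) - 49 ≡ 22. → (48, 22)
add G: (48, 22) + (56, 22). λ = (22 - 22)/(56 - 48) ≡ 0/8 mod 59. 8⁻¹ ≡ 37 (mod 59) since 8·37 = 296 ≡ 1, so λ ≡ 0.
  x = λ² - 48 - 56 = 0 - 104 ≡ 14; y = λ·(48 - 14) - 22 ≡ 37. → (14, 37)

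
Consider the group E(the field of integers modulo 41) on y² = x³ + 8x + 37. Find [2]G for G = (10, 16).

(31, 33)

tangent at (10, 16): λ = (3·10² + 8)/(2·16) ≡ 21/32. 32⁻¹ ≡ 9 (mod 41) since 32·9 = 288 ≡ 1, so λ ≡ 21·9 ≡ 25.
  x = λ² - 10 - 10 = 625 - 20 ≡ 31; y = λ·(10 - 31) - 16 ≡ 33. → (31, 33)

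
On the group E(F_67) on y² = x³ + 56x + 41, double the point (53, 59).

(61, 62)

tangent at (53, 59): λ = (3·53² + 56)/(2·59) ≡ 41/51. 51⁻¹ ≡ 46 (mod 67), so λ ≡ 41·46 ≡ 10.
  x = λ² - 53 - 53 = 100 - 106 ≡ 61; y = λ·(53 - 61) - 59 ≡ 62. → (61, 62)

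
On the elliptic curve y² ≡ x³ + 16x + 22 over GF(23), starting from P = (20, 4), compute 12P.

Double-and-add on 12 = (1100)₂. Start with P = (20, 4) for the leading 1-bit.
double: tangent at (20, 4): λ = (3·20² + 16)/(2·4) ≡ 20/8. 8⁻¹ ≡ 3 (mod 23) since 8·3 = 24 ≡ 1, so λ ≡ 20·3 ≡ 14.
  x = λ² - 20 - 20 = 196 - 40 ≡ 18; y = λ·(20 - 18) - 4 ≡ 1. → (18, 1)
add P: (18, 1) + (20, 4). λ = (4 - 1)/(20 - 18) ≡ 3/2 mod 23. 2⁻¹ ≡ 12 (mod 23), so λ ≡ 13.
  x = λ² - 18 - 20 = 169 - 38 ≡ 16; y = λ·(18 - 16) - 1 ≡ 2. → (16, 2)
double: tangent at (16, 2): λ = (3·16² + 16)/(2·2) ≡ 2/4. 4⁻¹ ≡ 6 (mod 23), so λ ≡ 2·6 ≡ 12.
  x = λ² - 16 - 16 = 144 - 32 ≡ 20; y = λ·(16 - 20) - 2 ≡ 19. → (20, 19)
double: tangent at (20, 19): λ = (3·20² + 16)/(2·19) ≡ 20/15. 15⁻¹ ≡ 20 (mod 23) since 15·20 = 300 ≡ 1, so λ ≡ 20·20 ≡ 9.
  x = λ² - 20 - 20 = 81 - 40 ≡ 18; y = λ·(20 - 18) - 19 ≡ 22. → (18, 22)

(18, 22)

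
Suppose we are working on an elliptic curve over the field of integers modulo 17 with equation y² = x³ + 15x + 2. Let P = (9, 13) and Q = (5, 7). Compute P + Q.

(9, 13) + (5, 7). λ = (7 - 13)/(5 - 9) ≡ 11/13 mod 17. 13⁻¹ ≡ 4 (mod 17) since 13·4 = 52 ≡ 1, so λ ≡ 10.
  x = λ² - 9 - 5 = 100 - 14 ≡ 1; y = λ·(9 - 1) - 13 ≡ 16. → (1, 16)

(1, 16)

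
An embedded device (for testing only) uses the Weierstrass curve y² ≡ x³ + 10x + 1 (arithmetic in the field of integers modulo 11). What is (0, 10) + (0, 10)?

(3, 5)

tangent at (0, 10): λ = (3·0² + 10)/(2·10) ≡ 10/9. 9⁻¹ ≡ 5 (mod 11) since 9·5 = 45 ≡ 1, so λ ≡ 10·5 ≡ 6.
  x = λ² - 0 - 0 = 36 - 0 ≡ 3; y = λ·(0 - 3) - 10 ≡ 5. → (3, 5)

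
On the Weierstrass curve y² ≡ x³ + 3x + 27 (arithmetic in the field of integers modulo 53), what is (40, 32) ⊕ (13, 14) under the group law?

(40, 32) + (13, 14). λ = (14 - 32)/(13 - 40) ≡ 35/26 mod 53. 26⁻¹ ≡ 51 (mod 53), so λ ≡ 36.
  x = λ² - 40 - 13 = 1296 - 53 ≡ 24; y = λ·(40 - 24) - 32 ≡ 14. → (24, 14)

(24, 14)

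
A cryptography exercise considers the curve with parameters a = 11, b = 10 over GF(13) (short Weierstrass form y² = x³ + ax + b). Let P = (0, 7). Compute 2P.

tangent at (0, 7): λ = (3·0² + 11)/(2·7) ≡ 11/1. 1⁻¹ ≡ 1 (mod 13), so λ ≡ 11·1 ≡ 11.
  x = λ² - 0 - 0 = 121 - 0 ≡ 4; y = λ·(0 - 4) - 7 ≡ 1. → (4, 1)

(4, 1)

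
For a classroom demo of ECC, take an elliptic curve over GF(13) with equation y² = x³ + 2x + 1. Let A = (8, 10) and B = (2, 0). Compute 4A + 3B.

O

First 4A:
Repeated addition: build up to 4A.
2A: tangent at (8, 10): λ = (3·8² + 2)/(2·10) ≡ 12/7. 7⁻¹ ≡ 2 (mod 13) since 7·2 = 14 ≡ 1, so λ ≡ 12·2 ≡ 11.
  x = λ² - 8 - 8 = 121 - 16 ≡ 1; y = λ·(8 - 1) - 10 ≡ 2. → (1, 2)
3A: (1, 2) + (8, 10). λ = (10 - 2)/(8 - 1) ≡ 8/7 mod 13. 7⁻¹ ≡ 2 (mod 13), so λ ≡ 3.
  x = λ² - 1 - 8 = 9 - 9 ≡ 0; y = λ·(1 - 0) - 2 ≡ 1. → (0, 1)
4A: (0, 1) + (8, 10). λ = (10 - 1)/(8 - 0) ≡ 9/8 mod 13. 8⁻¹ ≡ 5 (mod 13), so λ ≡ 6.
  x = λ² - 0 - 8 = 36 - 8 ≡ 2; y = λ·(0 - 2) - 1 ≡ 0. → (2, 0)
4A = (2, 0).
Next 3B:
Repeated addition: build up to 3B.
2B: (2, 0) + (2, 0): same x and y₁ ≡ -y₂, so the sum is 𝒪.
3B: 𝒪 + (2, 0) = (2, 0) (identity).
3B = (2, 0).
Finally 4A + 3B:
(2, 0) + (2, 0): same x and y₁ ≡ -y₂, so the sum is 𝒪.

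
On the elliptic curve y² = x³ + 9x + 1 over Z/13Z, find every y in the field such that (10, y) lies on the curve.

5, 8

x³ + 9x + 1 = 1091 ≡ 12 (mod 13).
Square roots of 12 mod 13: 5 and 8 (since 5² = 25 ≡ 12).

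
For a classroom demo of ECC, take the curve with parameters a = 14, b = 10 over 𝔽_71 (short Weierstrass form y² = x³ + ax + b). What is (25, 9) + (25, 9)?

tangent at (25, 9): λ = (3·25² + 14)/(2·9) ≡ 43/18. 18⁻¹ ≡ 4 (mod 71), so λ ≡ 43·4 ≡ 30.
  x = λ² - 25 - 25 = 900 - 50 ≡ 69; y = λ·(25 - 69) - 9 ≡ 20. → (69, 20)

(69, 20)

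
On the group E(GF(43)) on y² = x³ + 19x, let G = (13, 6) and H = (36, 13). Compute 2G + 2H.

First 2G:
Repeated addition: build up to 2G.
2G: tangent at (13, 6): λ = (3·13² + 19)/(2·6) ≡ 10/12. 12⁻¹ ≡ 18 (mod 43) since 12·18 = 216 ≡ 1, so λ ≡ 10·18 ≡ 8.
  x = λ² - 13 - 13 = 64 - 26 ≡ 38; y = λ·(13 - 38) - 6 ≡ 9. → (38, 9)
2G = (38, 9).
Next 2H:
Repeated addition: build up to 2H.
2H: tangent at (36, 13): λ = (3·36² + 19)/(2·13) ≡ 37/26. 26⁻¹ ≡ 5 (mod 43) since 26·5 = 130 ≡ 1, so λ ≡ 37·5 ≡ 13.
  x = λ² - 36 - 36 = 169 - 72 ≡ 11; y = λ·(36 - 11) - 13 ≡ 11. → (11, 11)
2H = (11, 11).
Finally 2G + 2H:
(38, 9) + (11, 11). λ = (11 - 9)/(11 - 38) ≡ 2/16 mod 43. 16⁻¹ ≡ 35 (mod 43) since 16·35 = 560 ≡ 1, so λ ≡ 27.
  x = λ² - 38 - 11 = 729 - 49 ≡ 35; y = λ·(38 - 35) - 9 ≡ 29. → (35, 29)

(35, 29)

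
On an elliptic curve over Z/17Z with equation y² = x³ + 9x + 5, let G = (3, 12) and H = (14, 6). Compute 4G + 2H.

First 4G:
Repeated addition: build up to 4G.
2G: tangent at (3, 12): λ = (3·3² + 9)/(2·12) ≡ 2/7. 7⁻¹ ≡ 5 (mod 17) since 7·5 = 35 ≡ 1, so λ ≡ 2·5 ≡ 10.
  x = λ² - 3 - 3 = 100 - 6 ≡ 9; y = λ·(3 - 9) - 12 ≡ 13. → (9, 13)
3G: (9, 13) + (3, 12). λ = (12 - 13)/(3 - 9) ≡ 16/11 mod 17. 11⁻¹ ≡ 14 (mod 17), so λ ≡ 3.
  x = λ² - 9 - 3 = 9 - 12 ≡ 14; y = λ·(9 - 14) - 13 ≡ 6. → (14, 6)
4G: (14, 6) + (3, 12). λ = (12 - 6)/(3 - 14) ≡ 6/6 mod 17. 6⁻¹ ≡ 3 (mod 17), so λ ≡ 1.
  x = λ² - 14 - 3 = 1 - 17 ≡ 1; y = λ·(14 - 1) - 6 ≡ 7. → (1, 7)
4G = (1, 7).
Next 2H:
Repeated addition: build up to 2H.
2H: tangent at (14, 6): λ = (3·14² + 9)/(2·6) ≡ 2/12. 12⁻¹ ≡ 10 (mod 17), so λ ≡ 2·10 ≡ 3.
  x = λ² - 14 - 14 = 9 - 28 ≡ 15; y = λ·(14 - 15) - 6 ≡ 8. → (15, 8)
2H = (15, 8).
Finally 4G + 2H:
(1, 7) + (15, 8). λ = (8 - 7)/(15 - 1) ≡ 1/14 mod 17. 14⁻¹ ≡ 11 (mod 17), so λ ≡ 11.
  x = λ² - 1 - 15 = 121 - 16 ≡ 3; y = λ·(1 - 3) - 7 ≡ 5. → (3, 5)

(3, 5)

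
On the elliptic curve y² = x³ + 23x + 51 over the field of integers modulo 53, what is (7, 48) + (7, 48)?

tangent at (7, 48): λ = (3·7² + 23)/(2·48) ≡ 11/43. 43⁻¹ ≡ 37 (mod 53) since 43·37 = 1591 ≡ 1, so λ ≡ 11·37 ≡ 36.
  x = λ² - 7 - 7 = 1296 - 14 ≡ 10; y = λ·(7 - 10) - 48 ≡ 3. → (10, 3)

(10, 3)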